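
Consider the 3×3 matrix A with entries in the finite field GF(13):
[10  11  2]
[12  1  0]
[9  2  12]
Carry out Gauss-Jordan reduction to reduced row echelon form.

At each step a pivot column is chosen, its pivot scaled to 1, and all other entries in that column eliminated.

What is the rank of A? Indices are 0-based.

rank = 3

pivot(0,0)=10: scale R0 → (1, 5, 8)
  clear (1,0): R1 −= (12)R0 → (0, 6, 8)
  clear (2,0): R2 −= (9)R0 → (0, 9, 5)
pivot(1,1)=6: scale R1 → (0, 1, 10)
  clear (0,1): R0 −= (5)R1 → (1, 0, 10)
  clear (2,1): R2 −= (9)R1 → (0, 0, 6)
pivot(2,2)=6: scale R2 → (0, 0, 1)
  clear (0,2): R0 −= (10)R2 → (1, 0, 0)
  clear (1,2): R1 −= (10)R2 → (0, 1, 0)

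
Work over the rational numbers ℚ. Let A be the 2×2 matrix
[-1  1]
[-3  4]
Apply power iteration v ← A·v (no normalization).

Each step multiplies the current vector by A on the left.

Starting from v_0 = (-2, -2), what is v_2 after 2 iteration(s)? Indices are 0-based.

v_0 = (-2, -2).
v_1 = A·v_0 = (0, -2).
v_2 = A·v_1 = (-2, -8).

v_2 = (-2, -8)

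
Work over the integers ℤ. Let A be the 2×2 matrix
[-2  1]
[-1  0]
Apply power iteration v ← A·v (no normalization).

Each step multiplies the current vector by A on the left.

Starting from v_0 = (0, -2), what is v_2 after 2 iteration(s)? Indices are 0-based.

v_2 = (4, 2)

v_0 = (0, -2).
v_1 = A·v_0 = (-2, 0).
v_2 = A·v_1 = (4, 2).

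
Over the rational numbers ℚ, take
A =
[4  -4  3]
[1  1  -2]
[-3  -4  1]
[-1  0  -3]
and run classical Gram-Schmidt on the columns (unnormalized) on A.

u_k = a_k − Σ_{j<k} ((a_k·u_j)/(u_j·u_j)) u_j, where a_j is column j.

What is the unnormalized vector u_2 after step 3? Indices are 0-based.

u_2 = (-47/147, -88/49, -19/147, -395/147)

Step 1: u_0 = a_0 = (4, 1, -3, -1).
Step 2: u_1 = a_1 − (-1/9)·u_0 = (-32/9, 10/9, -13/3, -1/9).
Step 3: u_2 = a_2 − (10/27)·u_0 − (-76/147)·u_1 = (-47/147, -88/49, -19/147, -395/147).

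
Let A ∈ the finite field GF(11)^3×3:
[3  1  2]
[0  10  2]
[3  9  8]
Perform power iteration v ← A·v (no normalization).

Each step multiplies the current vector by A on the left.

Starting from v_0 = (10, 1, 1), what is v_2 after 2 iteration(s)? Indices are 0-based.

v_0 = (10, 1, 1).
v_1 = A·v_0 = (0, 1, 3).
v_2 = A·v_1 = (7, 5, 0).

v_2 = (7, 5, 0)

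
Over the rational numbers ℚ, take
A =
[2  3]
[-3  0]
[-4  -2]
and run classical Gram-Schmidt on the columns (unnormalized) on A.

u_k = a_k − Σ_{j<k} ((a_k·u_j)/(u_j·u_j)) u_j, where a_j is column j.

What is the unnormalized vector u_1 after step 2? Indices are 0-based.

Step 1: u_0 = a_0 = (2, -3, -4).
Step 2: u_1 = a_1 − (14/29)·u_0 = (59/29, 42/29, -2/29).

u_1 = (59/29, 42/29, -2/29)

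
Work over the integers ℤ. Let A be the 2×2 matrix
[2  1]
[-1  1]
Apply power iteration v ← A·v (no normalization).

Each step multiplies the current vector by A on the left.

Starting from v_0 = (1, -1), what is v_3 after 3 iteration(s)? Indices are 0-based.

v_3 = (-3, -3)

v_0 = (1, -1).
v_1 = A·v_0 = (1, -2).
v_2 = A·v_1 = (0, -3).
v_3 = A·v_2 = (-3, -3).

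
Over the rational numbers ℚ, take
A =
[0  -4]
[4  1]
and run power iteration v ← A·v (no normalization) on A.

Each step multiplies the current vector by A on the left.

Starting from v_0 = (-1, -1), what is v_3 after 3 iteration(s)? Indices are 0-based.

v_0 = (-1, -1).
v_1 = A·v_0 = (4, -5).
v_2 = A·v_1 = (20, 11).
v_3 = A·v_2 = (-44, 91).

v_3 = (-44, 91)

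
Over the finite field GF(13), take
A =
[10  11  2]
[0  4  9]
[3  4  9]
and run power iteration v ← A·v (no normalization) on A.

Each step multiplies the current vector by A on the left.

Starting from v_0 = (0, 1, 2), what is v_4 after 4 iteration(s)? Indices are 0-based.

v_4 = (4, 7, 6)

v_0 = (0, 1, 2).
v_1 = A·v_0 = (2, 9, 9).
v_2 = A·v_1 = (7, 0, 6).
v_3 = A·v_2 = (4, 2, 10).
v_4 = A·v_3 = (4, 7, 6).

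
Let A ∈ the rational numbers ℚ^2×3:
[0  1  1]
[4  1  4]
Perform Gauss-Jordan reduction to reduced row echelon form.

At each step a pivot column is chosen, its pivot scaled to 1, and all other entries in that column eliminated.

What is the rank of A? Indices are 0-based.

rank = 2

[1] R0 <-> R1
[1] R0 /= 4  ⇒  (1, 1/4, 1)
[2] R1 /= 1  ⇒  (0, 1, 1)
     R0 -= 1/4·R1  ⇒  (1, 0, 3/4)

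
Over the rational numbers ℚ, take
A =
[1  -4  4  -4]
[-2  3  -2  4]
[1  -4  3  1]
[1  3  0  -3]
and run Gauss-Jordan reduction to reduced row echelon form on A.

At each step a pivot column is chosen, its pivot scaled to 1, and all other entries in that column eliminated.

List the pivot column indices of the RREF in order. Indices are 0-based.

step 1: normalize row 0 (÷1) = (1, -4, 4, -4)
  row 1: subtract -2×row0 = (0, -5, 6, -4)
  row 2: subtract 1×row0 = (0, 0, -1, 5)
  row 3: subtract 1×row0 = (0, 7, -4, 1)
step 2: normalize row 1 (÷-5) = (0, 1, -6/5, 4/5)
  row 0: subtract -4×row1 = (1, 0, -4/5, -4/5)
  row 3: subtract 7×row1 = (0, 0, 22/5, -23/5)
step 3: normalize row 2 (÷-1) = (0, 0, 1, -5)
  row 0: subtract -4/5×row2 = (1, 0, 0, -24/5)
  row 1: subtract -6/5×row2 = (0, 1, 0, -26/5)
  row 3: subtract 22/5×row2 = (0, 0, 0, 87/5)
step 4: normalize row 3 (÷87/5) = (0, 0, 0, 1)
  row 0: subtract -24/5×row3 = (1, 0, 0, 0)
  row 1: subtract -26/5×row3 = (0, 1, 0, 0)
  row 2: subtract -5×row3 = (0, 0, 1, 0)

pivot columns: 0, 1, 2, 3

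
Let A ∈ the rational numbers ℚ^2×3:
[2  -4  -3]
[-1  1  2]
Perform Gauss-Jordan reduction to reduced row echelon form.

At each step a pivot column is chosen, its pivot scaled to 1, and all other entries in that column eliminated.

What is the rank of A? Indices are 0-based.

step 1: normalize row 0 (÷2) = (1, -2, -3/2)
  row 1: subtract -1×row0 = (0, -1, 1/2)
step 2: normalize row 1 (÷-1) = (0, 1, -1/2)
  row 0: subtract -2×row1 = (1, 0, -5/2)

rank = 2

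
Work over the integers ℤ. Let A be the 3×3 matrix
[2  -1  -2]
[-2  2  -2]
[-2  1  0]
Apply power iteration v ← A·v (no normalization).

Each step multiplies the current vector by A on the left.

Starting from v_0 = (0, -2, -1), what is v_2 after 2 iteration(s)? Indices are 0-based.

v_0 = (0, -2, -1).
v_1 = A·v_0 = (4, -2, -2).
v_2 = A·v_1 = (14, -8, -10).

v_2 = (14, -8, -10)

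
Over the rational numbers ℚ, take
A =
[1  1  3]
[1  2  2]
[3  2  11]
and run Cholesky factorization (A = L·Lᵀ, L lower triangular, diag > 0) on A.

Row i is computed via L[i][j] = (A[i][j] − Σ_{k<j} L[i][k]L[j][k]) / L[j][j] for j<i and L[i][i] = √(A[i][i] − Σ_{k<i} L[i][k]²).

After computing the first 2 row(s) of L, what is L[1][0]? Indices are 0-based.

L[1][0] = 1

Step 1: L[0][0] = √(1) = 1.
  L[1][0] = (1) / L[0][0] = 1.
Step 2: L[1][1] = √(1) = 1.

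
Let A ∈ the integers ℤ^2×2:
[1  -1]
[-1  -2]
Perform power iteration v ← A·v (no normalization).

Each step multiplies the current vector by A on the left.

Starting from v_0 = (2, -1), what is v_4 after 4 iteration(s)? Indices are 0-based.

v_0 = (2, -1).
v_1 = A·v_0 = (3, 0).
v_2 = A·v_1 = (3, -3).
v_3 = A·v_2 = (6, 3).
v_4 = A·v_3 = (3, -12).

v_4 = (3, -12)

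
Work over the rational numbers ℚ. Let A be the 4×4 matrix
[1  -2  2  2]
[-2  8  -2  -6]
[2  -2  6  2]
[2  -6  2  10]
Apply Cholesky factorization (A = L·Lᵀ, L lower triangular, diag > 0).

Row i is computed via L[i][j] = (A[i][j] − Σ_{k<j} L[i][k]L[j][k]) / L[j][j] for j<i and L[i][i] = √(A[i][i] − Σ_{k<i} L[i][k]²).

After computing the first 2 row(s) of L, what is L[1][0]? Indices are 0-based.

L[1][0] = -2

Step 1: L[0][0] = √(1) = 1.
  L[1][0] = (-2) / L[0][0] = -2.
Step 2: L[1][1] = √(4) = 2.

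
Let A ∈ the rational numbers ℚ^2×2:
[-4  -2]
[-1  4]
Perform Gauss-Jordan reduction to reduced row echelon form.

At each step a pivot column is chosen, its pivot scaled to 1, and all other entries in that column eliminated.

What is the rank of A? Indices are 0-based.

step 1: normalize row 0 (÷-4) = (1, 1/2)
  row 1: subtract -1×row0 = (0, 9/2)
step 2: normalize row 1 (÷9/2) = (0, 1)
  row 0: subtract 1/2×row1 = (1, 0)

rank = 2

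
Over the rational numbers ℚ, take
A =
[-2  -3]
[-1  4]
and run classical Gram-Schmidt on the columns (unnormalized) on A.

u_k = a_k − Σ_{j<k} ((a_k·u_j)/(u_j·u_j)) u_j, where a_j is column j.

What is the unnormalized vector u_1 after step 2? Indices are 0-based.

u_1 = (-11/5, 22/5)

Step 1: u_0 = a_0 = (-2, -1).
Step 2: u_1 = a_1 − (2/5)·u_0 = (-11/5, 22/5).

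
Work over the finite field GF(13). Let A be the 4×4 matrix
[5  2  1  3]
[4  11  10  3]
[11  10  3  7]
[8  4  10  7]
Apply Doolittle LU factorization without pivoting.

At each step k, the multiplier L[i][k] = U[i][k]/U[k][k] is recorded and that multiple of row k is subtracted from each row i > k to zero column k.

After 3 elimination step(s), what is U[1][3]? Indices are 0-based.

U[1][3] = 11

k=0: U[0][0]=5
  eliminate (1,0): mult=6, new row 1: (0, 12, 4, 11); set L[1][0]=6
  eliminate (2,0): mult=10, new row 2: (0, 3, 6, 3); set L[2][0]=10
  eliminate (3,0): mult=12, new row 3: (0, 6, 11, 10); set L[3][0]=12
k=1: U[1][1]=12
  eliminate (2,1): mult=10, new row 2: (0, 0, 5, 10); set L[2][1]=10
  eliminate (3,1): mult=7, new row 3: (0, 0, 9, 11); set L[3][1]=7
k=2: U[2][2]=5
  eliminate (3,2): mult=7, new row 3: (0, 0, 0, 6); set L[3][2]=7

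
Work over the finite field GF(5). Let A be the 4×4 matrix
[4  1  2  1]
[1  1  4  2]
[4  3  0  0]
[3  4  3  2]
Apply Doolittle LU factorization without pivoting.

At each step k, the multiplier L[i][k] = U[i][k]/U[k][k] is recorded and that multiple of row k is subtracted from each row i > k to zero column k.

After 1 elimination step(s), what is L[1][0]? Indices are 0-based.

L[1][0] = 4

k=0: U[0][0]=4
  eliminate (1,0): mult=4, new row 1: (0, 2, 1, 3); set L[1][0]=4
  eliminate (2,0): mult=1, new row 2: (0, 2, 3, 4); set L[2][0]=1
  eliminate (3,0): mult=2, new row 3: (0, 2, 4, 0); set L[3][0]=2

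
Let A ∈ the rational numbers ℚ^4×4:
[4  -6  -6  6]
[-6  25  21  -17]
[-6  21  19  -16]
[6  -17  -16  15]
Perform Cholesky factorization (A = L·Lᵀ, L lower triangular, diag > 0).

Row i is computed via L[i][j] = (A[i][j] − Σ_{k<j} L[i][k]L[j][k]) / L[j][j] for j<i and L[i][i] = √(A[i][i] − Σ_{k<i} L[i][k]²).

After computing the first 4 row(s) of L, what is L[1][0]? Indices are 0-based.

L[1][0] = -3

Step 1: L[0][0] = √(4) = 2.
  L[1][0] = (-6) / L[0][0] = -3.
Step 2: L[1][1] = √(16) = 4.
  L[2][0] = (-6) / L[0][0] = -3.
  L[2][1] = (12) / L[1][1] = 3.
Step 3: L[2][2] = √(1) = 1.
  L[3][0] = (6) / L[0][0] = 3.
  L[3][1] = (-8) / L[1][1] = -2.
  L[3][2] = (-1) / L[2][2] = -1.
Step 4: L[3][3] = √(1) = 1.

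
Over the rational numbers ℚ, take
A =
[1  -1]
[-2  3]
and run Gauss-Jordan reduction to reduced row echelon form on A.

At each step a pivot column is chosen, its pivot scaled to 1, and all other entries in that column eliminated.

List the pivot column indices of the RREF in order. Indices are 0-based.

pivot columns: 0, 1

pivot(0,0)=1: scale R0 → (1, -1)
  clear (1,0): R1 −= (-2)R0 → (0, 1)
pivot(1,1)=1: scale R1 → (0, 1)
  clear (0,1): R0 −= (-1)R1 → (1, 0)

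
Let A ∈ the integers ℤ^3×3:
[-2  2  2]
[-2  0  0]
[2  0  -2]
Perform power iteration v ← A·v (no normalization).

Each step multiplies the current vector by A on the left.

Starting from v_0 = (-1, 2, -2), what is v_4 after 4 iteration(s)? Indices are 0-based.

v_0 = (-1, 2, -2).
v_1 = A·v_0 = (2, 2, 2).
v_2 = A·v_1 = (4, -4, 0).
v_3 = A·v_2 = (-16, -8, 8).
v_4 = A·v_3 = (32, 32, -48).

v_4 = (32, 32, -48)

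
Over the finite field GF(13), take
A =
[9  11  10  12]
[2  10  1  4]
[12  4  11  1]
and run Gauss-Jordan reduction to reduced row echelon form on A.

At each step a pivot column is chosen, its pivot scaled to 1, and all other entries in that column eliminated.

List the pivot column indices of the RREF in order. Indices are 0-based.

step 1: normalize row 0 (÷9) = (1, 7, 4, 10)
  row 1: subtract 2×row0 = (0, 9, 6, 10)
  row 2: subtract 12×row0 = (0, 11, 2, 11)
step 2: normalize row 1 (÷9) = (0, 1, 5, 4)
  row 0: subtract 7×row1 = (1, 0, 8, 8)
  row 2: subtract 11×row1 = (0, 0, 12, 6)
step 3: normalize row 2 (÷12) = (0, 0, 1, 7)
  row 0: subtract 8×row2 = (1, 0, 0, 4)
  row 1: subtract 5×row2 = (0, 1, 0, 8)

pivot columns: 0, 1, 2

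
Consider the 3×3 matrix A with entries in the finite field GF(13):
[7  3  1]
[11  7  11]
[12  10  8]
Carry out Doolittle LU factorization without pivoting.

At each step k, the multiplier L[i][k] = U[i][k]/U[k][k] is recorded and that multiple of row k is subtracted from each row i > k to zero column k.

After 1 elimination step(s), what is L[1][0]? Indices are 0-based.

Step 1: pivot at (0,0) is 7.
  row1 ← row1 − (9)·row0  ⇒  L[1][0]=9, U row1=(0, 6, 2)
  row2 ← row2 − (11)·row0  ⇒  L[2][0]=11, U row2=(0, 3, 10)

L[1][0] = 9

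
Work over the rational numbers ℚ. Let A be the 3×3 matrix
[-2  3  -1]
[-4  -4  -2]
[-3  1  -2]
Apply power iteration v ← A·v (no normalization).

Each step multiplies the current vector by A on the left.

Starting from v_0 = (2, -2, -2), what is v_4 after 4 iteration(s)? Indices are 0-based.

v_4 = (-688, 1584, 76)

v_0 = (2, -2, -2).
v_1 = A·v_0 = (-8, 4, -4).
v_2 = A·v_1 = (32, 24, 36).
v_3 = A·v_2 = (-28, -296, -144).
v_4 = A·v_3 = (-688, 1584, 76).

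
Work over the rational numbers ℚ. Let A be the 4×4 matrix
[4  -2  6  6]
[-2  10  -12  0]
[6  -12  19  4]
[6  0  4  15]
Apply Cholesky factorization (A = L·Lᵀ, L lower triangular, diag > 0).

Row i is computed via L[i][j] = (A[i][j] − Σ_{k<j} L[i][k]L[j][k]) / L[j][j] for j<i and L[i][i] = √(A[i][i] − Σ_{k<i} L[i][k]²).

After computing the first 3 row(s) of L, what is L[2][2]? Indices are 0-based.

Step 1: L[0][0] = √(4) = 2.
  L[1][0] = (-2) / L[0][0] = -1.
Step 2: L[1][1] = √(9) = 3.
  L[2][0] = (6) / L[0][0] = 3.
  L[2][1] = (-9) / L[1][1] = -3.
Step 3: L[2][2] = √(1) = 1.

L[2][2] = 1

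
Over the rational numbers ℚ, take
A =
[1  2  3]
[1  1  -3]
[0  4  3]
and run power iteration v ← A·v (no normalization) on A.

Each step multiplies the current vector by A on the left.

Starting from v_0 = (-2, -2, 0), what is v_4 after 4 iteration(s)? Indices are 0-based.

v_4 = (-130, 158, 192)

v_0 = (-2, -2, 0).
v_1 = A·v_0 = (-6, -4, -8).
v_2 = A·v_1 = (-38, 14, -40).
v_3 = A·v_2 = (-130, 96, -64).
v_4 = A·v_3 = (-130, 158, 192).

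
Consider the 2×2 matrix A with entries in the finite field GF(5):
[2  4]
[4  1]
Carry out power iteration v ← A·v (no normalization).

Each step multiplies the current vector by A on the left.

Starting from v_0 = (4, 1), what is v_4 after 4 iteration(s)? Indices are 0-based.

v_0 = (4, 1).
v_1 = A·v_0 = (2, 2).
v_2 = A·v_1 = (2, 0).
v_3 = A·v_2 = (4, 3).
v_4 = A·v_3 = (0, 4).

v_4 = (0, 4)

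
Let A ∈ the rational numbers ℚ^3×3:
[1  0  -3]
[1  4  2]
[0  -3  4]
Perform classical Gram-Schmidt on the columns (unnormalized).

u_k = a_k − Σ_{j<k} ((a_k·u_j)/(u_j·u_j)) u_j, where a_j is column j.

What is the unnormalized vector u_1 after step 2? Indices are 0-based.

Step 1: u_0 = a_0 = (1, 1, 0).
Step 2: u_1 = a_1 − (2)·u_0 = (-2, 2, -3).

u_1 = (-2, 2, -3)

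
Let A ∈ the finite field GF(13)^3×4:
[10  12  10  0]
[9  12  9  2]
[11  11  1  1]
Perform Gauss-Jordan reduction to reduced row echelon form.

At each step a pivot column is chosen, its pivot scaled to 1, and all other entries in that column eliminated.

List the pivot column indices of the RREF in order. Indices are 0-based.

pivot(0,0)=10: scale R0 → (1, 9, 1, 0)
  clear (1,0): R1 −= (9)R0 → (0, 9, 0, 2)
  clear (2,0): R2 −= (11)R0 → (0, 3, 3, 1)
pivot(1,1)=9: scale R1 → (0, 1, 0, 6)
  clear (0,1): R0 −= (9)R1 → (1, 0, 1, 11)
  clear (2,1): R2 −= (3)R1 → (0, 0, 3, 9)
pivot(2,2)=3: scale R2 → (0, 0, 1, 3)
  clear (0,2): R0 −= (1)R2 → (1, 0, 0, 8)

pivot columns: 0, 1, 2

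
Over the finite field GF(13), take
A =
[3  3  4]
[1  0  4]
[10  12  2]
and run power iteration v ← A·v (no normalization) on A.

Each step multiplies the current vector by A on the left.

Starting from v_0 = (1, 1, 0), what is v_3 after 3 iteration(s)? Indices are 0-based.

v_3 = (7, 1, 6)

v_0 = (1, 1, 0).
v_1 = A·v_0 = (6, 1, 9).
v_2 = A·v_1 = (5, 3, 12).
v_3 = A·v_2 = (7, 1, 6).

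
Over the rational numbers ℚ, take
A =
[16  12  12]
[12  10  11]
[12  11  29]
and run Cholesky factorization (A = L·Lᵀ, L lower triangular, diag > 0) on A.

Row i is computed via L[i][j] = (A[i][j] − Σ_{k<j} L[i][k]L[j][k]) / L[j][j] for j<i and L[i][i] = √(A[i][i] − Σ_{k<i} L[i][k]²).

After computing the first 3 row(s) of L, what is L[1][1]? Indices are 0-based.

Step 1: L[0][0] = √(16) = 4.
  L[1][0] = (12) / L[0][0] = 3.
Step 2: L[1][1] = √(1) = 1.
  L[2][0] = (12) / L[0][0] = 3.
  L[2][1] = (2) / L[1][1] = 2.
Step 3: L[2][2] = √(16) = 4.

L[1][1] = 1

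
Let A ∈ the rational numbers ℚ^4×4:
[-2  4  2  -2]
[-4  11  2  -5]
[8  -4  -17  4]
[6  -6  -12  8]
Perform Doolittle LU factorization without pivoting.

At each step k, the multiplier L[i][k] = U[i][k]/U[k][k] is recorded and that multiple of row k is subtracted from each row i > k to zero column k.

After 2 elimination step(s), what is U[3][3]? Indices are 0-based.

U[3][3] = 4

k=0: U[0][0]=-2
  eliminate (1,0): mult=2, new row 1: (0, 3, -2, -1); set L[1][0]=2
  eliminate (2,0): mult=-4, new row 2: (0, 12, -9, -4); set L[2][0]=-4
  eliminate (3,0): mult=-3, new row 3: (0, 6, -6, 2); set L[3][0]=-3
k=1: U[1][1]=3
  eliminate (2,1): mult=4, new row 2: (0, 0, -1, 0); set L[2][1]=4
  eliminate (3,1): mult=2, new row 3: (0, 0, -2, 4); set L[3][1]=2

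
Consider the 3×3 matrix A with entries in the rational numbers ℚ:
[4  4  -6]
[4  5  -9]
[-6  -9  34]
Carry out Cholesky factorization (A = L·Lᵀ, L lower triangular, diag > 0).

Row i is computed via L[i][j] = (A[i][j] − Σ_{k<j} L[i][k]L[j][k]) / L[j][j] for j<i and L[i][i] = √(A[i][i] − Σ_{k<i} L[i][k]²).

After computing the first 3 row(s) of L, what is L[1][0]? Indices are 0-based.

L[1][0] = 2

Step 1: L[0][0] = √(4) = 2.
  L[1][0] = (4) / L[0][0] = 2.
Step 2: L[1][1] = √(1) = 1.
  L[2][0] = (-6) / L[0][0] = -3.
  L[2][1] = (-3) / L[1][1] = -3.
Step 3: L[2][2] = √(16) = 4.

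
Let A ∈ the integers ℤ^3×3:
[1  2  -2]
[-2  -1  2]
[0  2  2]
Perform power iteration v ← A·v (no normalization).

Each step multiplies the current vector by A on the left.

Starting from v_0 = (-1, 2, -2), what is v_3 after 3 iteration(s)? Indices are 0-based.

v_3 = (-5, -4, -36)

v_0 = (-1, 2, -2).
v_1 = A·v_0 = (7, -4, 0).
v_2 = A·v_1 = (-1, -10, -8).
v_3 = A·v_2 = (-5, -4, -36).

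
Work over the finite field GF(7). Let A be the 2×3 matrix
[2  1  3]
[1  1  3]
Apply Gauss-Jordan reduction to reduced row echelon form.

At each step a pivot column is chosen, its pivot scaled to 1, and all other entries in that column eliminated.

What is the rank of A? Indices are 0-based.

rank = 2

pivot(0,0)=2: scale R0 → (1, 4, 5)
  clear (1,0): R1 −= (1)R0 → (0, 4, 5)
pivot(1,1)=4: scale R1 → (0, 1, 3)
  clear (0,1): R0 −= (4)R1 → (1, 0, 0)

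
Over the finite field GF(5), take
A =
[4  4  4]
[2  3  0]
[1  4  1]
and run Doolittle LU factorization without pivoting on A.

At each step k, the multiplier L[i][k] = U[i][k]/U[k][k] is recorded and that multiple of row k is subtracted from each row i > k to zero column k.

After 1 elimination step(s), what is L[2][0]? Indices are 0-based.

L[2][0] = 4

[col 0] pivot 4
  R1 -= 3*R0 → (0, 1, 3)  (L[1][0] := 3)
  R2 -= 4*R0 → (0, 3, 0)  (L[2][0] := 4)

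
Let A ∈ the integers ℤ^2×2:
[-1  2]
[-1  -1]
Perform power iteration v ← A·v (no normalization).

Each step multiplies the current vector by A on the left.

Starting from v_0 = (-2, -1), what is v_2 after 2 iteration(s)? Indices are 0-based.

v_0 = (-2, -1).
v_1 = A·v_0 = (0, 3).
v_2 = A·v_1 = (6, -3).

v_2 = (6, -3)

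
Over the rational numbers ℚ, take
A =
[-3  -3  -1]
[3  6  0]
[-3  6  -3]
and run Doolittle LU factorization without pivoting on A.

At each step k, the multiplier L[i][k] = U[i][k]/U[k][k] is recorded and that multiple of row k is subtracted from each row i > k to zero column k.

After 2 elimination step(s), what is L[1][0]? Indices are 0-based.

k=0: U[0][0]=-3
  eliminate (1,0): mult=-1, new row 1: (0, 3, -1); set L[1][0]=-1
  eliminate (2,0): mult=1, new row 2: (0, 9, -2); set L[2][0]=1
k=1: U[1][1]=3
  eliminate (2,1): mult=3, new row 2: (0, 0, 1); set L[2][1]=3

L[1][0] = -1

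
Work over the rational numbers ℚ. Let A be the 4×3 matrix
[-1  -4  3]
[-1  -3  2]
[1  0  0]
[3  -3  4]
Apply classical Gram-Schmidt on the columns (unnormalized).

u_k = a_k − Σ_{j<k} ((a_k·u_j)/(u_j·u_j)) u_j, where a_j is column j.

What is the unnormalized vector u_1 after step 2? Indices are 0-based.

Step 1: u_0 = a_0 = (-1, -1, 1, 3).
Step 2: u_1 = a_1 − (-1/6)·u_0 = (-25/6, -19/6, 1/6, -5/2).

u_1 = (-25/6, -19/6, 1/6, -5/2)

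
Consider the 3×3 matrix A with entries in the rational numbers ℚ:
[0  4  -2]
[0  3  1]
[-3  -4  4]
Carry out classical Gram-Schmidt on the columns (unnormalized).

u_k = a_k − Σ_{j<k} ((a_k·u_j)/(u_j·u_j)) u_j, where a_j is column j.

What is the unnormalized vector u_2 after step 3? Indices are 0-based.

u_2 = (-6/5, 8/5, 0)

Step 1: u_0 = a_0 = (0, 0, -3).
Step 2: u_1 = a_1 − (4/3)·u_0 = (4, 3, 0).
Step 3: u_2 = a_2 − (-4/3)·u_0 − (-1/5)·u_1 = (-6/5, 8/5, 0).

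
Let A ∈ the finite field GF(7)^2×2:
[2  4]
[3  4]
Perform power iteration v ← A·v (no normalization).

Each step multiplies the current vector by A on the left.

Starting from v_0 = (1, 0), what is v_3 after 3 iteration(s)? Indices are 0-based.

v_3 = (6, 1)

v_0 = (1, 0).
v_1 = A·v_0 = (2, 3).
v_2 = A·v_1 = (2, 4).
v_3 = A·v_2 = (6, 1).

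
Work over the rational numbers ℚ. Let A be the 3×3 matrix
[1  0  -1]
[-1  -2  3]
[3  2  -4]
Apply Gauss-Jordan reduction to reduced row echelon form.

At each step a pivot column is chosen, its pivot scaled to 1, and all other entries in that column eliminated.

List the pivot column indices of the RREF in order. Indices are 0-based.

pivot columns: 0, 1, 2

[1] R0 /= 1  ⇒  (1, 0, -1)
     R1 -= -1·R0  ⇒  (0, -2, 2)
     R2 -= 3·R0  ⇒  (0, 2, -1)
[2] R1 /= -2  ⇒  (0, 1, -1)
     R2 -= 2·R1  ⇒  (0, 0, 1)
[3] R2 /= 1  ⇒  (0, 0, 1)
     R0 -= -1·R2  ⇒  (1, 0, 0)
     R1 -= -1·R2  ⇒  (0, 1, 0)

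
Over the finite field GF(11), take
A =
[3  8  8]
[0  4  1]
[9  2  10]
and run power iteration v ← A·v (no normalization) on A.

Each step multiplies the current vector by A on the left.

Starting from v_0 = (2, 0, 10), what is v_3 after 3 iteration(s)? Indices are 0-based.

v_0 = (2, 0, 10).
v_1 = A·v_0 = (9, 10, 8).
v_2 = A·v_1 = (6, 4, 5).
v_3 = A·v_2 = (2, 10, 2).

v_3 = (2, 10, 2)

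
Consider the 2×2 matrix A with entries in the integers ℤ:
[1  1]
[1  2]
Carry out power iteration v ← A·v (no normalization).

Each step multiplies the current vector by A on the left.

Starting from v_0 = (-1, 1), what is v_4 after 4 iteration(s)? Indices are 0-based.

v_4 = (8, 13)

v_0 = (-1, 1).
v_1 = A·v_0 = (0, 1).
v_2 = A·v_1 = (1, 2).
v_3 = A·v_2 = (3, 5).
v_4 = A·v_3 = (8, 13).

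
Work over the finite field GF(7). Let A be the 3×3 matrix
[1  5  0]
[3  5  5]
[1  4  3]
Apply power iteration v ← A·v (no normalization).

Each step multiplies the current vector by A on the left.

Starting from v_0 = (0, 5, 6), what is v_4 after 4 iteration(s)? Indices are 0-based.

v_0 = (0, 5, 6).
v_1 = A·v_0 = (4, 6, 3).
v_2 = A·v_1 = (6, 1, 2).
v_3 = A·v_2 = (4, 5, 2).
v_4 = A·v_3 = (1, 5, 2).

v_4 = (1, 5, 2)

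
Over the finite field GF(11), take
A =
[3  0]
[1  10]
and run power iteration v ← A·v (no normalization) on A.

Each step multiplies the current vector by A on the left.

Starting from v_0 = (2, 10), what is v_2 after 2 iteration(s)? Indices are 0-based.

v_2 = (7, 3)

v_0 = (2, 10).
v_1 = A·v_0 = (6, 3).
v_2 = A·v_1 = (7, 3).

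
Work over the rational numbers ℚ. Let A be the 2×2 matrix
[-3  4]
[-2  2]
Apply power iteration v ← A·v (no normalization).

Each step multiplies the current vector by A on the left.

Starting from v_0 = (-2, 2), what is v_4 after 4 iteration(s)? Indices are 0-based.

v_4 = (38, 28)

v_0 = (-2, 2).
v_1 = A·v_0 = (14, 8).
v_2 = A·v_1 = (-10, -12).
v_3 = A·v_2 = (-18, -4).
v_4 = A·v_3 = (38, 28).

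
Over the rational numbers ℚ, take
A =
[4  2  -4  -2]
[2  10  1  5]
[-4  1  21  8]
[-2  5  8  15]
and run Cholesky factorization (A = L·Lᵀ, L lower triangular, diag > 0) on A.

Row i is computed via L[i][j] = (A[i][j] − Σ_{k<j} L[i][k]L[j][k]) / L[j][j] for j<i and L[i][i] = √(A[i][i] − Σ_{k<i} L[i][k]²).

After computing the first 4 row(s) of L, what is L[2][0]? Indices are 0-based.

L[2][0] = -2

Step 1: L[0][0] = √(4) = 2.
  L[1][0] = (2) / L[0][0] = 1.
Step 2: L[1][1] = √(9) = 3.
  L[2][0] = (-4) / L[0][0] = -2.
  L[2][1] = (3) / L[1][1] = 1.
Step 3: L[2][2] = √(16) = 4.
  L[3][0] = (-2) / L[0][0] = -1.
  L[3][1] = (6) / L[1][1] = 2.
  L[3][2] = (4) / L[2][2] = 1.
Step 4: L[3][3] = √(9) = 3.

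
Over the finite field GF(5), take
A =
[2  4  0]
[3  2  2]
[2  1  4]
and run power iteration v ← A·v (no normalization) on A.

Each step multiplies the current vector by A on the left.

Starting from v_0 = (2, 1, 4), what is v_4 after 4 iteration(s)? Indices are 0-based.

v_4 = (1, 1, 0)

v_0 = (2, 1, 4).
v_1 = A·v_0 = (3, 1, 1).
v_2 = A·v_1 = (0, 3, 1).
v_3 = A·v_2 = (2, 3, 2).
v_4 = A·v_3 = (1, 1, 0).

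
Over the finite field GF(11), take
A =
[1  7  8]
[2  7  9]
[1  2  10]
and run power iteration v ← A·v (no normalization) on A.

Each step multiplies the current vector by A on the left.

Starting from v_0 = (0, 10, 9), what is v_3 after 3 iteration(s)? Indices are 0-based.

v_3 = (3, 7, 5)

v_0 = (0, 10, 9).
v_1 = A·v_0 = (10, 8, 0).
v_2 = A·v_1 = (0, 10, 4).
v_3 = A·v_2 = (3, 7, 5).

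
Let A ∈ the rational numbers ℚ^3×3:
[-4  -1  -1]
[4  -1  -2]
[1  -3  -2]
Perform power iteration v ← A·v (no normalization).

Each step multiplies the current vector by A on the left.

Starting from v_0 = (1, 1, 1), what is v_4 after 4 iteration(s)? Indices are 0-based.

v_4 = (153, -647, -631)

v_0 = (1, 1, 1).
v_1 = A·v_0 = (-6, 1, -4).
v_2 = A·v_1 = (27, -17, -1).
v_3 = A·v_2 = (-90, 127, 80).
v_4 = A·v_3 = (153, -647, -631).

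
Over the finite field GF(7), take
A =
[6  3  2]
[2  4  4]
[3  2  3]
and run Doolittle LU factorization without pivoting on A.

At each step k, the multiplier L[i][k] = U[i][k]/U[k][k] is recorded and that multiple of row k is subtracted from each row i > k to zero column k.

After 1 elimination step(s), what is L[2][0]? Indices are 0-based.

L[2][0] = 4

k=0: U[0][0]=6
  eliminate (1,0): mult=5, new row 1: (0, 3, 1); set L[1][0]=5
  eliminate (2,0): mult=4, new row 2: (0, 4, 2); set L[2][0]=4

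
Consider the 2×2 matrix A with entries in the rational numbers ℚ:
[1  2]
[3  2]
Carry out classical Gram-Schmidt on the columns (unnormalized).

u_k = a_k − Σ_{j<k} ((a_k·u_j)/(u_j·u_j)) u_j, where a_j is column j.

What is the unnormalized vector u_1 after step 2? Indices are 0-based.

Step 1: u_0 = a_0 = (1, 3).
Step 2: u_1 = a_1 − (4/5)·u_0 = (6/5, -2/5).

u_1 = (6/5, -2/5)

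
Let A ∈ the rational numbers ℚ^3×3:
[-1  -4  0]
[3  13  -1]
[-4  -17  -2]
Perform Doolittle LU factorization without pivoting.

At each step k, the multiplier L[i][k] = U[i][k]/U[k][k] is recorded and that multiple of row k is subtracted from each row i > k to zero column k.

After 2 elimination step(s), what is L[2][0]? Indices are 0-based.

L[2][0] = 4

[col 0] pivot -1
  R1 -= -3*R0 → (0, 1, -1)  (L[1][0] := -3)
  R2 -= 4*R0 → (0, -1, -2)  (L[2][0] := 4)
[col 1] pivot 1
  R2 -= -1*R1 → (0, 0, -3)  (L[2][1] := -1)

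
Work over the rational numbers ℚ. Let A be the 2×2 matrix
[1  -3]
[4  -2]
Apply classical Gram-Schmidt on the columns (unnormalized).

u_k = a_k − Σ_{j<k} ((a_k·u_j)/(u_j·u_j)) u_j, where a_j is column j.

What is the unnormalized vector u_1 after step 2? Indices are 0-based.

u_1 = (-40/17, 10/17)

Step 1: u_0 = a_0 = (1, 4).
Step 2: u_1 = a_1 − (-11/17)·u_0 = (-40/17, 10/17).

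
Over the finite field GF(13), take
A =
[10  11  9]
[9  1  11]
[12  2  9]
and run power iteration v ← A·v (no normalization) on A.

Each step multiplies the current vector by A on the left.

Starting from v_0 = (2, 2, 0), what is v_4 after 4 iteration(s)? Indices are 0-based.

v_0 = (2, 2, 0).
v_1 = A·v_0 = (3, 7, 2).
v_2 = A·v_1 = (8, 4, 3).
v_3 = A·v_2 = (8, 5, 1).
v_4 = A·v_3 = (1, 10, 11).

v_4 = (1, 10, 11)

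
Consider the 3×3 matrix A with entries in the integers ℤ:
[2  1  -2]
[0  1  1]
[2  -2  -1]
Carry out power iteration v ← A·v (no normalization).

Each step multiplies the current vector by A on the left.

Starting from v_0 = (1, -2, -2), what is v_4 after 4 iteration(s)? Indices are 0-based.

v_0 = (1, -2, -2).
v_1 = A·v_0 = (4, -4, 8).
v_2 = A·v_1 = (-12, 4, 8).
v_3 = A·v_2 = (-36, 12, -40).
v_4 = A·v_3 = (20, -28, -56).

v_4 = (20, -28, -56)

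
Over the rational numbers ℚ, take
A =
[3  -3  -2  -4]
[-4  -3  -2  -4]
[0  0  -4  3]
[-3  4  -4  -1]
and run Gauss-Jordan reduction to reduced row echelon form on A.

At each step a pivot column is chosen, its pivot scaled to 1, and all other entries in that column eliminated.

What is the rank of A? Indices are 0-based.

rank = 4

step 1: normalize row 0 (÷3) = (1, -1, -2/3, -4/3)
  row 1: subtract -4×row0 = (0, -7, -14/3, -28/3)
  row 3: subtract -3×row0 = (0, 1, -6, -5)
step 2: normalize row 1 (÷-7) = (0, 1, 2/3, 4/3)
  row 0: subtract -1×row1 = (1, 0, 0, 0)
  row 3: subtract 1×row1 = (0, 0, -20/3, -19/3)
step 3: normalize row 2 (÷-4) = (0, 0, 1, -3/4)
  row 1: subtract 2/3×row2 = (0, 1, 0, 11/6)
  row 3: subtract -20/3×row2 = (0, 0, 0, -34/3)
step 4: normalize row 3 (÷-34/3) = (0, 0, 0, 1)
  row 1: subtract 11/6×row3 = (0, 1, 0, 0)
  row 2: subtract -3/4×row3 = (0, 0, 1, 0)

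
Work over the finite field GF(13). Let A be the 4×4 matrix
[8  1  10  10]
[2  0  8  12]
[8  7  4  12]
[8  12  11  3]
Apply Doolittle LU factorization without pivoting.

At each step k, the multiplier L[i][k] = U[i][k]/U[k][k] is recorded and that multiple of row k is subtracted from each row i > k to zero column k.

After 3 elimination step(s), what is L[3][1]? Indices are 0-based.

L[3][1] = 8

[col 0] pivot 8
  R1 -= 10*R0 → (0, 3, 12, 3)  (L[1][0] := 10)
  R2 -= 1*R0 → (0, 6, 7, 2)  (L[2][0] := 1)
  R3 -= 1*R0 → (0, 11, 1, 6)  (L[3][0] := 1)
[col 1] pivot 3
  R2 -= 2*R1 → (0, 0, 9, 9)  (L[2][1] := 2)
  R3 -= 8*R1 → (0, 0, 9, 8)  (L[3][1] := 8)
[col 2] pivot 9
  R3 -= 1*R2 → (0, 0, 0, 12)  (L[3][2] := 1)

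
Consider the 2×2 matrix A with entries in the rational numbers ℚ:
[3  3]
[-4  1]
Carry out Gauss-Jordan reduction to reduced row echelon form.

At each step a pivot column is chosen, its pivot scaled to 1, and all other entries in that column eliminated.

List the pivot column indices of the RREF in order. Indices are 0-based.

pivot(0,0)=3: scale R0 → (1, 1)
  clear (1,0): R1 −= (-4)R0 → (0, 5)
pivot(1,1)=5: scale R1 → (0, 1)
  clear (0,1): R0 −= (1)R1 → (1, 0)

pivot columns: 0, 1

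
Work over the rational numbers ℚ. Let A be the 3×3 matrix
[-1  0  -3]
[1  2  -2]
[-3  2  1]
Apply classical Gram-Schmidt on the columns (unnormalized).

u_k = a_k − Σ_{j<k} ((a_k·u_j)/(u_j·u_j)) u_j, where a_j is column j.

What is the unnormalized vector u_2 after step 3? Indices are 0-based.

u_2 = (-10/3, -5/6, 5/6)

Step 1: u_0 = a_0 = (-1, 1, -3).
Step 2: u_1 = a_1 − (-4/11)·u_0 = (-4/11, 26/11, 10/11).
Step 3: u_2 = a_2 − (-2/11)·u_0 − (-5/12)·u_1 = (-10/3, -5/6, 5/6).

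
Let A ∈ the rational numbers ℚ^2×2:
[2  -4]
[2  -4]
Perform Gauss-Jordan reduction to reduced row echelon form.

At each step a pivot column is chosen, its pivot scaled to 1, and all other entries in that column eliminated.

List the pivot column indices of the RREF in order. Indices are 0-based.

[1] R0 /= 2  ⇒  (1, -2)
     R1 -= 2·R0  ⇒  (0, 0)
column 1 empty below row 1

pivot columns: 0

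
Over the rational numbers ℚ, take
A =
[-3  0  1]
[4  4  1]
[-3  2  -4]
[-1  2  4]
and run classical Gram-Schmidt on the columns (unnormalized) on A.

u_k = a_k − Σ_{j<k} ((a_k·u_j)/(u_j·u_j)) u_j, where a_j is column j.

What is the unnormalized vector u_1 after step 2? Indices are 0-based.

Step 1: u_0 = a_0 = (-3, 4, -3, -1).
Step 2: u_1 = a_1 − (8/35)·u_0 = (24/35, 108/35, 94/35, 78/35).

u_1 = (24/35, 108/35, 94/35, 78/35)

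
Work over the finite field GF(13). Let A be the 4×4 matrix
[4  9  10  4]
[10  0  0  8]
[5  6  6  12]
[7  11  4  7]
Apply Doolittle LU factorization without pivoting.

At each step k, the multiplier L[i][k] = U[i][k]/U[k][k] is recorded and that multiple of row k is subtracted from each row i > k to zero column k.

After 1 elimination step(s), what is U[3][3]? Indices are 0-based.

k=0: U[0][0]=4
  eliminate (1,0): mult=9, new row 1: (0, 10, 1, 11); set L[1][0]=9
  eliminate (2,0): mult=11, new row 2: (0, 11, 0, 7); set L[2][0]=11
  eliminate (3,0): mult=5, new row 3: (0, 5, 6, 0); set L[3][0]=5

U[3][3] = 0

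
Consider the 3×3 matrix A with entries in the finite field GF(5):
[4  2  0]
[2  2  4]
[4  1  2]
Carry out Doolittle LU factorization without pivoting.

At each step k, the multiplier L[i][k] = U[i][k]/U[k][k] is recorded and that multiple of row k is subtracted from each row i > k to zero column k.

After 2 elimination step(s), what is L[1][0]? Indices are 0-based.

k=0: U[0][0]=4
  eliminate (1,0): mult=3, new row 1: (0, 1, 4); set L[1][0]=3
  eliminate (2,0): mult=1, new row 2: (0, 4, 2); set L[2][0]=1
k=1: U[1][1]=1
  eliminate (2,1): mult=4, new row 2: (0, 0, 1); set L[2][1]=4

L[1][0] = 3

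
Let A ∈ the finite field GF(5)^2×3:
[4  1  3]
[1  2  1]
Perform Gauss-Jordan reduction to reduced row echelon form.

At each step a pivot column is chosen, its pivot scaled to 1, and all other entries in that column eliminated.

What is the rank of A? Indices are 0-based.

[1] R0 /= 4  ⇒  (1, 4, 2)
     R1 -= 1·R0  ⇒  (0, 3, 4)
[2] R1 /= 3  ⇒  (0, 1, 3)
     R0 -= 4·R1  ⇒  (1, 0, 0)

rank = 2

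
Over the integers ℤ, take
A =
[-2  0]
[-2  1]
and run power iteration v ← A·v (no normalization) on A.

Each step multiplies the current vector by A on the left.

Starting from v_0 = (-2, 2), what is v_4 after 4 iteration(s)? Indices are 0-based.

v_4 = (-32, -18)

v_0 = (-2, 2).
v_1 = A·v_0 = (4, 6).
v_2 = A·v_1 = (-8, -2).
v_3 = A·v_2 = (16, 14).
v_4 = A·v_3 = (-32, -18).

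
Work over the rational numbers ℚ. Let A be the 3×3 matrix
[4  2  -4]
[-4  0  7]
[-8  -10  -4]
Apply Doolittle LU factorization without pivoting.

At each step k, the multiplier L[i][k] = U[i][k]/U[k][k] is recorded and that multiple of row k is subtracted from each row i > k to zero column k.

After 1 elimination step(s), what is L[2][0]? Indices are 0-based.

L[2][0] = -2

[col 0] pivot 4
  R1 -= -1*R0 → (0, 2, 3)  (L[1][0] := -1)
  R2 -= -2*R0 → (0, -6, -12)  (L[2][0] := -2)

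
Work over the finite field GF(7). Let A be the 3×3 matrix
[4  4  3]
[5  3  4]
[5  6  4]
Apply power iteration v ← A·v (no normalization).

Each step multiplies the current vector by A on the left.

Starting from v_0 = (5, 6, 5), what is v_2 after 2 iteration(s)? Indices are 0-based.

v_0 = (5, 6, 5).
v_1 = A·v_0 = (3, 0, 4).
v_2 = A·v_1 = (3, 3, 3).

v_2 = (3, 3, 3)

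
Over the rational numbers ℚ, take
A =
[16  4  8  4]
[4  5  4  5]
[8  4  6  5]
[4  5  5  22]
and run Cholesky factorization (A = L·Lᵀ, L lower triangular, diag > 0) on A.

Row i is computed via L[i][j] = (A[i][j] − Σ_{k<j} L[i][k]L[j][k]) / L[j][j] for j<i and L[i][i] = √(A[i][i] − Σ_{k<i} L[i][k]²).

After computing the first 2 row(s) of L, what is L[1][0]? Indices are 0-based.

L[1][0] = 1

Step 1: L[0][0] = √(16) = 4.
  L[1][0] = (4) / L[0][0] = 1.
Step 2: L[1][1] = √(4) = 2.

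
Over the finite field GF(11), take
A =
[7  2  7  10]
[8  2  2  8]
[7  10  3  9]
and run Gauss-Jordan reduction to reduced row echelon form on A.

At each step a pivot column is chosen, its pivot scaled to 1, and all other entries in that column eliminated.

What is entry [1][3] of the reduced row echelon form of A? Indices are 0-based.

M[1][3] = 7

[1] R0 /= 7  ⇒  (1, 5, 1, 3)
     R1 -= 8·R0  ⇒  (0, 6, 5, 6)
     R2 -= 7·R0  ⇒  (0, 8, 7, 10)
[2] R1 /= 6  ⇒  (0, 1, 10, 1)
     R0 -= 5·R1  ⇒  (1, 0, 6, 9)
     R2 -= 8·R1  ⇒  (0, 0, 4, 2)
[3] R2 /= 4  ⇒  (0, 0, 1, 6)
     R0 -= 6·R2  ⇒  (1, 0, 0, 6)
     R1 -= 10·R2  ⇒  (0, 1, 0, 7)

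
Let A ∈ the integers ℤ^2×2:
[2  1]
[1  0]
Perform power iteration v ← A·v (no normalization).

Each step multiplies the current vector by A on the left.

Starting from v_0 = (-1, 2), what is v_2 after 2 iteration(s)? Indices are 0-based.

v_2 = (-1, 0)

v_0 = (-1, 2).
v_1 = A·v_0 = (0, -1).
v_2 = A·v_1 = (-1, 0).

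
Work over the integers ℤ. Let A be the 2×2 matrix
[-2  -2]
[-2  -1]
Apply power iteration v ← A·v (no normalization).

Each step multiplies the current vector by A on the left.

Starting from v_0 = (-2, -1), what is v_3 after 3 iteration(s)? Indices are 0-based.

v_0 = (-2, -1).
v_1 = A·v_0 = (6, 5).
v_2 = A·v_1 = (-22, -17).
v_3 = A·v_2 = (78, 61).

v_3 = (78, 61)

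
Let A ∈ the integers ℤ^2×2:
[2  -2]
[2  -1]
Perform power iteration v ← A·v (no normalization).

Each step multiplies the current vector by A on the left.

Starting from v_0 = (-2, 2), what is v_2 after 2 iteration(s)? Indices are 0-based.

v_0 = (-2, 2).
v_1 = A·v_0 = (-8, -6).
v_2 = A·v_1 = (-4, -10).

v_2 = (-4, -10)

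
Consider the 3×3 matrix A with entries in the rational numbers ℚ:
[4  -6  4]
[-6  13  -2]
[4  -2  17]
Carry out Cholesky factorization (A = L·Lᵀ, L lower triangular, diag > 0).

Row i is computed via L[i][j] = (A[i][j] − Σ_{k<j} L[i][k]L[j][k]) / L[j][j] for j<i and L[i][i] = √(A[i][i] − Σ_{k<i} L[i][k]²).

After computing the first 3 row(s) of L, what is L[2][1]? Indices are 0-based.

L[2][1] = 2

Step 1: L[0][0] = √(4) = 2.
  L[1][0] = (-6) / L[0][0] = -3.
Step 2: L[1][1] = √(4) = 2.
  L[2][0] = (4) / L[0][0] = 2.
  L[2][1] = (4) / L[1][1] = 2.
Step 3: L[2][2] = √(9) = 3.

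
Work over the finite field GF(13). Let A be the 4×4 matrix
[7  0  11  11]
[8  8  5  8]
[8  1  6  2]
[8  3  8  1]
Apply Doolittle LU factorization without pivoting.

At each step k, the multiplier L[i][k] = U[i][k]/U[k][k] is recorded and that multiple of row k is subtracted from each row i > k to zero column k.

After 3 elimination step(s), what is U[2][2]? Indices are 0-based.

Step 1: pivot at (0,0) is 7.
  row1 ← row1 − (3)·row0  ⇒  L[1][0]=3, U row1=(0, 8, 11, 1)
  row2 ← row2 − (3)·row0  ⇒  L[2][0]=3, U row2=(0, 1, 12, 8)
  row3 ← row3 − (3)·row0  ⇒  L[3][0]=3, U row3=(0, 3, 1, 7)
Step 2: pivot at (1,1) is 8.
  row2 ← row2 − (5)·row1  ⇒  L[2][1]=5, U row2=(0, 0, 9, 3)
  row3 ← row3 − (2)·row1  ⇒  L[3][1]=2, U row3=(0, 0, 5, 5)
Step 3: pivot at (2,2) is 9.
  row3 ← row3 − (2)·row2  ⇒  L[3][2]=2, U row3=(0, 0, 0, 12)

U[2][2] = 9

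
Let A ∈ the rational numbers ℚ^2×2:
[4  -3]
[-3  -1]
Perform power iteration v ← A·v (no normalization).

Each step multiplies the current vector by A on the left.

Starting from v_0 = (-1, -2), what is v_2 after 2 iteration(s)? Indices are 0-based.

v_2 = (-7, -11)

v_0 = (-1, -2).
v_1 = A·v_0 = (2, 5).
v_2 = A·v_1 = (-7, -11).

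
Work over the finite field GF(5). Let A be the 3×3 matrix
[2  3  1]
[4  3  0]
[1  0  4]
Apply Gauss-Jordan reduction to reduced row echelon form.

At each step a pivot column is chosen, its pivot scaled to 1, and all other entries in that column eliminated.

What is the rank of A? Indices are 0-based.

[1] R0 /= 2  ⇒  (1, 4, 3)
     R1 -= 4·R0  ⇒  (0, 2, 3)
     R2 -= 1·R0  ⇒  (0, 1, 1)
[2] R1 /= 2  ⇒  (0, 1, 4)
     R0 -= 4·R1  ⇒  (1, 0, 2)
     R2 -= 1·R1  ⇒  (0, 0, 2)
[3] R2 /= 2  ⇒  (0, 0, 1)
     R0 -= 2·R2  ⇒  (1, 0, 0)
     R1 -= 4·R2  ⇒  (0, 1, 0)

rank = 3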